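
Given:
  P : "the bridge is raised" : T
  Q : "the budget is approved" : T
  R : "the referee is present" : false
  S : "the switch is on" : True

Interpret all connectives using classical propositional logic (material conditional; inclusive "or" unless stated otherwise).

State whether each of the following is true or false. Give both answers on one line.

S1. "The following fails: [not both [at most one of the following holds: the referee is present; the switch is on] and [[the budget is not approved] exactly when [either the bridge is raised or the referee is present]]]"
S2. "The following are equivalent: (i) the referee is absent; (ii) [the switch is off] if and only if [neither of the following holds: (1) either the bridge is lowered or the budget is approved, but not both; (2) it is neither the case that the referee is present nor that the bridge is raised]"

S1: Formalization: ~((R nand S) nand (~Q <-> (P | R)))

R nand S = F nand T = T
~Q = ~T = F
P | R = T | F = T
~Q <-> (P | R) = F <-> T = F
(R nand S) nand (~Q <-> (P | R)) = T nand F = T
~((R nand S) nand (~Q <-> (P | R))) = ~T = F
So S1 is false.

S2: Formalization: ~R <-> (~S <-> ((~P xor Q) nor (R nor P)))

~R = ~F = T
~S = ~T = F
~P = ~T = F
~P xor Q = F xor T = T
R nor P = F nor T = F
(~P xor Q) nor (R nor P) = T nor F = F
~S <-> ((~P xor Q) nor (R nor P)) = F <-> F = T
~R <-> (~S <-> ((~P xor Q) nor (R nor P))) = T <-> T = T
Hence S2 is true.

S1 F; S2 T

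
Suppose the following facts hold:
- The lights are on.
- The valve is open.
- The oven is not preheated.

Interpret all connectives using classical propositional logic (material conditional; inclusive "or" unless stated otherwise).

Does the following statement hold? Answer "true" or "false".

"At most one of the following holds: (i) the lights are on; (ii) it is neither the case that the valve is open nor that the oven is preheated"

Let P = "the lights are on" (T), Q = "the valve is open" (T), R = "the oven is preheated" (F).
In symbols: P nand (Q nor R)

Q nor R = T nor F = F
P nand (Q nor R) = T nand F = T

True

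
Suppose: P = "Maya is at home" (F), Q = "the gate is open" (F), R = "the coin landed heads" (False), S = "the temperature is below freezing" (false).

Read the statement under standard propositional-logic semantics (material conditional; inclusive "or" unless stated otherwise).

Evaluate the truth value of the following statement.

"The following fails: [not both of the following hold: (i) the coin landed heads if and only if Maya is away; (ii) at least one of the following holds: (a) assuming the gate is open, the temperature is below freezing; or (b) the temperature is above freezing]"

False.

This is ~((R <-> ~P) nand ((Q -> S) | ~S)).

~P = ~F = T
R <-> ~P = F <-> T = F
Q -> S = F -> F = T
~S = ~F = T
(Q -> S) | ~S = T | T = T
(R <-> ~P) nand ((Q -> S) | ~S) = F nand T = T
~((R <-> ~P) nand ((Q -> S) | ~S)) = ~T = F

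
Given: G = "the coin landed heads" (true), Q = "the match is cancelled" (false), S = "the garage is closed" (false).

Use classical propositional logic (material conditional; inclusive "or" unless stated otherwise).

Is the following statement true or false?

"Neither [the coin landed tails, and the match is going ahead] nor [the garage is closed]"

In symbols: (~G & ~Q) nor S

~G = ~T = F
~Q = ~F = T
~G & ~Q = F & T = F
(~G & ~Q) nor S = F nor F = T

true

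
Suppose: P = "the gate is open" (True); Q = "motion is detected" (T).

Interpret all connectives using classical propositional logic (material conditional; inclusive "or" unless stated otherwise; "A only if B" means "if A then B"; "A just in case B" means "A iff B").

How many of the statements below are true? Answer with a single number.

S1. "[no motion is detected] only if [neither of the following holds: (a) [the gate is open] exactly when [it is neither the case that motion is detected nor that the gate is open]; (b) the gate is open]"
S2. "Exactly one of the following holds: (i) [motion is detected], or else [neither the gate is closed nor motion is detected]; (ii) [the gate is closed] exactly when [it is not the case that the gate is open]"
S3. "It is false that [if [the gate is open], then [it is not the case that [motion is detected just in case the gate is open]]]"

2

S1: In symbols: ¬Q → ((P ↔ (Q ↓ P)) ↓ P)

¬Q = ¬T = F
Q ↓ P = T ↓ T = F
P ↔ (Q ↓ P) = T ↔ F = F
(P ↔ (Q ↓ P)) ↓ P = F ↓ T = F
¬Q → ((P ↔ (Q ↓ P)) ↓ P) = F → F = T
So S1 is true.

S2: In symbols: (Q ∨ (¬P ↓ Q)) ⊕ (¬P ↔ ¬P)

¬P = ¬T = F
¬P ↓ Q = F ↓ T = F
Q ∨ (¬P ↓ Q) = T ∨ F = T
¬P = ¬T = F
¬P = ¬T = F
¬P ↔ ¬P = F ↔ F = T
(Q ∨ (¬P ↓ Q)) ⊕ (¬P ↔ ¬P) = T ⊕ T = F
So S2 is false.

S3: In symbols: ¬(P → ¬(Q ↔ P))

Q ↔ P = T ↔ T = T
¬(Q ↔ P) = ¬T = F
P → ¬(Q ↔ P) = T → F = F
¬(P → ¬(Q ↔ P)) = ¬F = T
Hence S3 is true.

True statements: 2 (S1, S3).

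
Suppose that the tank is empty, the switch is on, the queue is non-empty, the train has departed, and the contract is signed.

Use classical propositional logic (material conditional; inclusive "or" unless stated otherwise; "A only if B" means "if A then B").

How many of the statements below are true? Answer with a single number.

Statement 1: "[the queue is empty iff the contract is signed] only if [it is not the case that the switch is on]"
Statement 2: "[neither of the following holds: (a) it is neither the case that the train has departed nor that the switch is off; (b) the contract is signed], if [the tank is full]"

2

Let N = "the queue is empty" (F), M = "the contract is signed" (T), V = "the switch is on" (T), Q = "the tank is full" (F), H = "the train has departed" (T).

Statement 1: Parsed as (N <-> M) -> ~V

N <-> M = F <-> T = F
~V = ~T = F
(N <-> M) -> ~V = F -> F = T
Thus Statement 1 is true.

Statement 2: Formalization: Q -> ((H nor ~V) nor M)

~V = ~T = F
H nor ~V = T nor F = F
(H nor ~V) nor M = F nor T = F
Q -> ((H nor ~V) nor M) = F -> F = T
Hence Statement 2 is true.

True statements: 2 (Statement 1, Statement 2).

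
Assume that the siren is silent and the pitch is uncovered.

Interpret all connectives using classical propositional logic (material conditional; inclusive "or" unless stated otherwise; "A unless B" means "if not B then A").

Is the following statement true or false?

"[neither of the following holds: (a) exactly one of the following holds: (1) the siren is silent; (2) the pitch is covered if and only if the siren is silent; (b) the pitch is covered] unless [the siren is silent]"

The statement is true.

Let P = "the siren is sounding" (F), Q = "the pitch is covered" (F).
Formalization: ((¬P ⊕ (Q ↔ ¬P)) ↓ Q) ∨ ¬P

¬P = ¬F = T
¬P = ¬F = T
Q ↔ ¬P = F ↔ T = F
¬P ⊕ (Q ↔ ¬P) = T ⊕ F = T
(¬P ⊕ (Q ↔ ¬P)) ↓ Q = T ↓ F = F
¬P = ¬F = T
((¬P ⊕ (Q ↔ ¬P)) ↓ Q) ∨ ¬P = F ∨ T = T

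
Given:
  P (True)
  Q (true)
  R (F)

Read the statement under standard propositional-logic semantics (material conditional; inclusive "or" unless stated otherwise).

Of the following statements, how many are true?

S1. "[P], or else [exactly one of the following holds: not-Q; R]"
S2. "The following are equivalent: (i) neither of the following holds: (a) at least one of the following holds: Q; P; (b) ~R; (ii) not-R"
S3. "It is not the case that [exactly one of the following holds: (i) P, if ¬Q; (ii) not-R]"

2

S1: Formalization: P or (not Q xor R)

not Q = not True = False
not Q xor R = False xor False = False
P or (not Q xor R) = True or False = True
So S1 is true.

S2: Formalization: ((Q or P) nor not R) iff not R

Q or P = True or True = True
not R = not False = True
(Q or P) nor not R = True nor True = False
not R = not False = True
((Q or P) nor not R) iff not R = False iff True = False
So S2 is false.

S3: Formalization: not ((not Q -> P) xor not R)

not Q = not True = False
not Q -> P = False -> True = True
not R = not False = True
(not Q -> P) xor not R = True xor True = False
not ((not Q -> P) xor not R) = not False = True
So S3 is true.

Count: 2.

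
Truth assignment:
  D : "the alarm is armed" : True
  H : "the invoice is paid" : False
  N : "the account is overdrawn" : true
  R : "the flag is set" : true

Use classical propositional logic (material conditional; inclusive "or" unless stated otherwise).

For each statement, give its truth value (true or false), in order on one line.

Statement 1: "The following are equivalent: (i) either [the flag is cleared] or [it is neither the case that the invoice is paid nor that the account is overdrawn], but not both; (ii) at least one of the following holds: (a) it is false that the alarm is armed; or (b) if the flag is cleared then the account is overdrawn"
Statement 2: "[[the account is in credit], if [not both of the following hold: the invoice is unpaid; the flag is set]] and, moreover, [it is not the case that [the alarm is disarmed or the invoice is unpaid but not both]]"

Statement 1 False / Statement 2 False

Statement 1: Parsed as (not R xor (H nor N)) iff (not D or (not R -> N))

not R = not True = False
H nor N = False nor True = False
not R xor (H nor N) = False xor False = False
not D = not True = False
not R = not True = False
not R -> N = False -> True = True
not D or (not R -> N) = False or True = True
(not R xor (H nor N)) iff (not D or (not R -> N)) = False iff True = False
So Statement 1 is false.

Statement 2: Formalization: ((not H nand R) -> not N) and not (not D xor not H)

not H = not False = True
not H nand R = True nand True = False
not N = not True = False
(not H nand R) -> not N = False -> False = True
not D = not True = False
not H = not False = True
not D xor not H = False xor True = True
not (not D xor not H) = not True = False
((not H nand R) -> not N) and not (not D xor not H) = True and False = False
Thus Statement 2 is false.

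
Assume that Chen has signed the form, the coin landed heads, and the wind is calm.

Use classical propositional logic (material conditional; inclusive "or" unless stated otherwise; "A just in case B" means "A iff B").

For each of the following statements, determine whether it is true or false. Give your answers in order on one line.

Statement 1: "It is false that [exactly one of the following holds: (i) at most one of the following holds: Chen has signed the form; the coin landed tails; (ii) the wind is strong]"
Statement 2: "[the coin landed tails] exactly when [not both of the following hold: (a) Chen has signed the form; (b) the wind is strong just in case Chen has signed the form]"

Let P = "Chen has signed the form" (True), Q = "the coin landed heads" (True), R = "the wind is strong" (False).

Statement 1: This is not ((P nand not Q) xor R).

not Q = not True = False
P nand not Q = True nand False = True
(P nand not Q) xor R = True xor False = True
not ((P nand not Q) xor R) = not True = False
Hence Statement 1 is false.

Statement 2: Parsed as not Q iff (P nand (R iff P))

not Q = not True = False
R iff P = False iff True = False
P nand (R iff P) = True nand False = True
not Q iff (P nand (R iff P)) = False iff True = False
Thus Statement 2 is false.

Statement 1 F, Statement 2 F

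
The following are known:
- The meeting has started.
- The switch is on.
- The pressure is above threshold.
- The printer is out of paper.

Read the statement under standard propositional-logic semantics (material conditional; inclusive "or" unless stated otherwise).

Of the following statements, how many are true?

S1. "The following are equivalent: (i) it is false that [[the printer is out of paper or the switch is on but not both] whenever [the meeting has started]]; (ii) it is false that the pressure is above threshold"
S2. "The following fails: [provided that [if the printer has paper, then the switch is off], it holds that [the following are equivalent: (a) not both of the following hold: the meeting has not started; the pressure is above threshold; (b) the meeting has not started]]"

Let G = "the meeting has started" (T), U = "the printer has paper" (F), D = "the switch is on" (T), H = "the pressure is above threshold" (T).

S1: In symbols: ~(G -> (~U xor D)) <-> ~H

~U = ~F = T
~U xor D = T xor T = F
G -> (~U xor D) = T -> F = F
~(G -> (~U xor D)) = ~F = T
~H = ~T = F
~(G -> (~U xor D)) <-> ~H = T <-> F = F
Hence S1 is false.

S2: In symbols: ~((U -> ~D) -> ((~G nand H) <-> ~G))

~D = ~T = F
U -> ~D = F -> F = T
~G = ~T = F
~G nand H = F nand T = T
~G = ~T = F
(~G nand H) <-> ~G = T <-> F = F
(U -> ~D) -> ((~G nand H) <-> ~G) = T -> F = F
~((U -> ~D) -> ((~G nand H) <-> ~G)) = ~F = T
Hence S2 is true.

Count: 1.

1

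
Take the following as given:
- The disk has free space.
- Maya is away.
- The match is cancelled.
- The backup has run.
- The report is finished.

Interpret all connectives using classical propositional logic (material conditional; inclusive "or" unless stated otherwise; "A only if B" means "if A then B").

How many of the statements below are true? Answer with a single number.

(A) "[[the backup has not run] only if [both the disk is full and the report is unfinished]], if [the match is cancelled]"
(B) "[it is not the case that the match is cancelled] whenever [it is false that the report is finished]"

2

Let R = "the match is cancelled" (T), S = "the backup has run" (T), P = "the disk is full" (F), U = "the report is finished" (T).

(A): Formalization: R → (¬S → (P ∧ ¬U))

¬S = ¬T = F
¬U = ¬T = F
P ∧ ¬U = F ∧ F = F
¬S → (P ∧ ¬U) = F → F = T
R → (¬S → (P ∧ ¬U)) = T → T = T
Thus (A) is true.

(B): Formalization: ¬U → ¬R

¬U = ¬T = F
¬R = ¬T = F
¬U → ¬R = F → F = T
Thus (B) is true.

2 of the 2 statements are true ((A), (B)).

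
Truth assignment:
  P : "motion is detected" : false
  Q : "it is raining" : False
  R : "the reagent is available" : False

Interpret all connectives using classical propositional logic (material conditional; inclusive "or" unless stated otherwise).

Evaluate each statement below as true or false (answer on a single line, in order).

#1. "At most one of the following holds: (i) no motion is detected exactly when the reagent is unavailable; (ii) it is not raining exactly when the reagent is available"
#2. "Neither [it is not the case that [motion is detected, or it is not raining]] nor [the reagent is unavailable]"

#1: Parsed as (~P <-> ~R) nand (~Q <-> R)

~P = ~F = T
~R = ~F = T
~P <-> ~R = T <-> T = T
~Q = ~F = T
~Q <-> R = T <-> F = F
(~P <-> ~R) nand (~Q <-> R) = T nand F = T
Thus #1 is true.

#2: In symbols: ~(P | ~Q) nor ~R

~Q = ~F = T
P | ~Q = F | T = T
~(P | ~Q) = ~T = F
~R = ~F = T
~(P | ~Q) nor ~R = F nor T = F
So #2 is false.

#1 True / #2 False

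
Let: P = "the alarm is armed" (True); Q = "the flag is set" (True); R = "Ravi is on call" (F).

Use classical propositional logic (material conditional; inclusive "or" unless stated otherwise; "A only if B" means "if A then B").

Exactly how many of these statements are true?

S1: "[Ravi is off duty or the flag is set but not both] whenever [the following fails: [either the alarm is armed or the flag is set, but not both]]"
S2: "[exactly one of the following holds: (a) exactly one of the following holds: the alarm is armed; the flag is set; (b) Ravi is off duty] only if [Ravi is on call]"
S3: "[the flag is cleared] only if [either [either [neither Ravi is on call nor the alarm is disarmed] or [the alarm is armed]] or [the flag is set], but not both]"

1

S1: This is not (P xor Q) -> (not R xor Q).

P xor Q = True xor True = False
not (P xor Q) = not False = True
not R = not False = True
not R xor Q = True xor True = False
not (P xor Q) -> (not R xor Q) = True -> False = False
Thus S1 is false.

S2: This is ((P xor Q) xor not R) -> R.

P xor Q = True xor True = False
not R = not False = True
(P xor Q) xor not R = False xor True = True
((P xor Q) xor not R) -> R = True -> False = False
So S2 is false.

S3: Parsed as not Q -> (((R nor not P) or P) xor Q)

not Q = not True = False
not P = not True = False
R nor not P = False nor False = True
(R nor not P) or P = True or True = True
((R nor not P) or P) xor Q = True xor True = False
not Q -> (((R nor not P) or P) xor Q) = False -> False = True
Hence S3 is true.

1 of the 3 statements is true (S3).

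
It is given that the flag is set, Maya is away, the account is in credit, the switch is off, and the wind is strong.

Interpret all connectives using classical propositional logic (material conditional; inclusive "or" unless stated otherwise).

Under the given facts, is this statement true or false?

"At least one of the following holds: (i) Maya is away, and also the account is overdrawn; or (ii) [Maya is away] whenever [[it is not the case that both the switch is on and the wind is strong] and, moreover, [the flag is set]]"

True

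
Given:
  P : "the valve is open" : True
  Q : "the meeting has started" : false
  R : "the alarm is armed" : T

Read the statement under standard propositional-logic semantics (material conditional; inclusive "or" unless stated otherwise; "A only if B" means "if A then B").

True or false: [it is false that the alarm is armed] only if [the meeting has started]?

Values: R=T, Q=F.
Parsed as ¬R → Q

¬R = ¬T = F
¬R → Q = F → F = T

true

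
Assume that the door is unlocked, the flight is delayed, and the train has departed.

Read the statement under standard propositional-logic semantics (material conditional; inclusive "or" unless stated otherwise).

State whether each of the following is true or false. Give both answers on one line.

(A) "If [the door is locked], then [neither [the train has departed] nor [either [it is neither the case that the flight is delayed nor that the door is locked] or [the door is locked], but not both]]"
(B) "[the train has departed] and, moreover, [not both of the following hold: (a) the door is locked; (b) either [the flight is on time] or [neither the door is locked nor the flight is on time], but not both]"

Let H = "the door is locked" (F), P = "the train has departed" (T), L = "the flight is delayed" (T).

(A): In symbols: H → (P ↓ ((L ↓ H) ⊕ H))

L ↓ H = T ↓ F = F
(L ↓ H) ⊕ H = F ⊕ F = F
P ↓ ((L ↓ H) ⊕ H) = T ↓ F = F
H → (P ↓ ((L ↓ H) ⊕ H)) = F → F = T
Hence (A) is true.

(B): This is P ∧ (H ↑ (¬L ⊕ (H ↓ ¬L))).

¬L = ¬T = F
¬L = ¬T = F
H ↓ ¬L = F ↓ F = T
¬L ⊕ (H ↓ ¬L) = F ⊕ T = T
H ↑ (¬L ⊕ (H ↓ ¬L)) = F ↑ T = T
P ∧ (H ↑ (¬L ⊕ (H ↓ ¬L))) = T ∧ T = T
So (B) is true.

(A) true, (B) true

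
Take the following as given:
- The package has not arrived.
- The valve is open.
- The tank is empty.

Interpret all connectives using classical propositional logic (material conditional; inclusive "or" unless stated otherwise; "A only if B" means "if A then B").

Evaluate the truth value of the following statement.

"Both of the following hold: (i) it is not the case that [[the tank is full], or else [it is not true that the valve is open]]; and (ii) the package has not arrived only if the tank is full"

Let M = "the tank is full" (F), L = "the valve is open" (T), H = "the package has arrived" (F).
Parsed as ¬(M ∨ ¬L) ∧ (¬H → M)

¬L = ¬T = F
M ∨ ¬L = F ∨ F = F
¬(M ∨ ¬L) = ¬F = T
¬H = ¬F = T
¬H → M = T → F = F
¬(M ∨ ¬L) ∧ (¬H → M) = T ∧ F = F

The statement is false.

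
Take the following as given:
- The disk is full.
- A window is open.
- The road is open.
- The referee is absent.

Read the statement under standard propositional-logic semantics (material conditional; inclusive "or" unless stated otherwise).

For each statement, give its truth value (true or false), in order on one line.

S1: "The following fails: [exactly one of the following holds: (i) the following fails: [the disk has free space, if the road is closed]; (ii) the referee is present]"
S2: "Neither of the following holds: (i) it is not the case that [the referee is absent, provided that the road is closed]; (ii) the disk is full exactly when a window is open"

Let P = "the road is closed" (F), N = "the disk is full" (T), H = "the referee is present" (F), S = "a window is open" (T).

S1: Formalization: ~(~(P -> ~N) xor H)

~N = ~T = F
P -> ~N = F -> F = T
~(P -> ~N) = ~T = F
~(P -> ~N) xor H = F xor F = F
~(~(P -> ~N) xor H) = ~F = T
Thus S1 is true.

S2: Formalization: ~(P -> ~H) nor (N <-> S)

~H = ~F = T
P -> ~H = F -> T = T
~(P -> ~H) = ~T = F
N <-> S = T <-> T = T
~(P -> ~H) nor (N <-> S) = F nor T = F
Hence S2 is false.

S1 true / S2 false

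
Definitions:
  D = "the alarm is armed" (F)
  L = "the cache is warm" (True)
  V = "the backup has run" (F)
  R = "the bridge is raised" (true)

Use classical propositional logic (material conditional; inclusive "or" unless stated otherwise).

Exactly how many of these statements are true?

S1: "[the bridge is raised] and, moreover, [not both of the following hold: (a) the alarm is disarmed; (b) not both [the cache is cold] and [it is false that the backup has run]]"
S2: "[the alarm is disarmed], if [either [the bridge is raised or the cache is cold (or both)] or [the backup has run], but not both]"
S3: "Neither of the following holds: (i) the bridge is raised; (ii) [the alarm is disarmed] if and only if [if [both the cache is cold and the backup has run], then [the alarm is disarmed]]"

S1: This is R & (~D nand (~L nand ~V)).

~D = ~F = T
~L = ~T = F
~V = ~F = T
~L nand ~V = F nand T = T
~D nand (~L nand ~V) = T nand T = F
R & (~D nand (~L nand ~V)) = T & F = F
So S1 is false.

S2: This is ((R | ~L) xor V) -> ~D.

~L = ~T = F
R | ~L = T | F = T
(R | ~L) xor V = T xor F = T
~D = ~F = T
((R | ~L) xor V) -> ~D = T -> T = T
So S2 is true.

S3: In symbols: R nor (~D <-> ((~L & V) -> ~D))

~D = ~F = T
~L = ~T = F
~L & V = F & F = F
~D = ~F = T
(~L & V) -> ~D = F -> T = T
~D <-> ((~L & V) -> ~D) = T <-> T = T
R nor (~D <-> ((~L & V) -> ~D)) = T nor T = F
Thus S3 is false.

True statements: 1 (S2).

1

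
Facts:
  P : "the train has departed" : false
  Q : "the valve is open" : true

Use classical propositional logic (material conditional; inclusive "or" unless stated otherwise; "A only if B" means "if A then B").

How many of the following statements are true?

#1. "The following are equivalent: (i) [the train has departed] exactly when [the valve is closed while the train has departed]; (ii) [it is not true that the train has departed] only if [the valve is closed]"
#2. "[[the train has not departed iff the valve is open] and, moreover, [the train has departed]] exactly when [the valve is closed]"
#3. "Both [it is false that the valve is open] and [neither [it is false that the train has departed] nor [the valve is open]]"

#1: Formalization: (P <-> (~Q & P)) <-> (~P -> ~Q)

~Q = ~T = F
~Q & P = F & F = F
P <-> (~Q & P) = F <-> F = T
~P = ~F = T
~Q = ~T = F
~P -> ~Q = T -> F = F
(P <-> (~Q & P)) <-> (~P -> ~Q) = T <-> F = F
So #1 is false.

#2: In symbols: ((~P <-> Q) & P) <-> ~Q

~P = ~F = T
~P <-> Q = T <-> T = T
(~P <-> Q) & P = T & F = F
~Q = ~T = F
((~P <-> Q) & P) <-> ~Q = F <-> F = T
Hence #2 is true.

#3: Formalization: ~Q & (~P nor Q)

~Q = ~T = F
~P = ~F = T
~P nor Q = T nor T = F
~Q & (~P nor Q) = F & F = F
Hence #3 is false.

1 of the 3 statements is true (#2).

1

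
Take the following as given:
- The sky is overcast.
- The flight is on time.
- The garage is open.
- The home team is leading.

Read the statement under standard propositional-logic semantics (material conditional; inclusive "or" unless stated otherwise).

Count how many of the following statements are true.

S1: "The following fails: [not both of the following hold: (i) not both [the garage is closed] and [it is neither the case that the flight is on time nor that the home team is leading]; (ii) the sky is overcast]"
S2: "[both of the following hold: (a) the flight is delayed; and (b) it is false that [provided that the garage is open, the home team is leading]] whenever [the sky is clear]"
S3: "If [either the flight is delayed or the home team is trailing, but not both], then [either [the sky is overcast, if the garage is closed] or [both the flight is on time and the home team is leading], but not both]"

3

Let L = "the garage is closed" (F), K = "the flight is delayed" (F), S = "the home team is leading" (T), U = "the sky is overcast" (T).

S1: Parsed as ~((L nand (~K nor S)) nand U)

~K = ~F = T
~K nor S = T nor T = F
L nand (~K nor S) = F nand F = T
(L nand (~K nor S)) nand U = T nand T = F
~((L nand (~K nor S)) nand U) = ~F = T
So S1 is true.

S2: Parsed as ~U -> (K & ~(~L -> S))

~U = ~T = F
~L = ~F = T
~L -> S = T -> T = T
~(~L -> S) = ~T = F
K & ~(~L -> S) = F & F = F
~U -> (K & ~(~L -> S)) = F -> F = T
Thus S2 is true.

S3: In symbols: (K xor ~S) -> ((L -> U) xor (~K & S))

~S = ~T = F
K xor ~S = F xor F = F
L -> U = F -> T = T
~K = ~F = T
~K & S = T & T = T
(L -> U) xor (~K & S) = T xor T = F
(K xor ~S) -> ((L -> U) xor (~K & S)) = F -> F = T
Hence S3 is true.

True statements: 3 (S1, S2, S3).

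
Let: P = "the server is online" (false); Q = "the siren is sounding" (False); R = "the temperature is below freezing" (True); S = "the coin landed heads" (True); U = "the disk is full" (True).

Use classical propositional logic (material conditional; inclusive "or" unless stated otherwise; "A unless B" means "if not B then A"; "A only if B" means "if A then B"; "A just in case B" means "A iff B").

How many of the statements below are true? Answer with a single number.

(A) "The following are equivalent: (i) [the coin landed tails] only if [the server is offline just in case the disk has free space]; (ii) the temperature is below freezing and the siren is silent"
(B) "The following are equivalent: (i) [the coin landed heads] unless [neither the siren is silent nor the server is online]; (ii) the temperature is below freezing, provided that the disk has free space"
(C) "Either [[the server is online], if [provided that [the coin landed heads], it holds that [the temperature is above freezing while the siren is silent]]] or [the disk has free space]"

3

(A): In symbols: (~S -> (~P <-> ~U)) <-> (R & ~Q)

~S = ~T = F
~P = ~F = T
~U = ~T = F
~P <-> ~U = T <-> F = F
~S -> (~P <-> ~U) = F -> F = T
~Q = ~F = T
R & ~Q = T & T = T
(~S -> (~P <-> ~U)) <-> (R & ~Q) = T <-> T = T
Hence (A) is true.

(B): In symbols: (S | (~Q nor P)) <-> (~U -> R)

~Q = ~F = T
~Q nor P = T nor F = F
S | (~Q nor P) = T | F = T
~U = ~T = F
~U -> R = F -> T = T
(S | (~Q nor P)) <-> (~U -> R) = T <-> T = T
Hence (B) is true.

(C): Parsed as ((S -> (~R & ~Q)) -> P) | ~U

~R = ~T = F
~Q = ~F = T
~R & ~Q = F & T = F
S -> (~R & ~Q) = T -> F = F
(S -> (~R & ~Q)) -> P = F -> F = T
~U = ~T = F
((S -> (~R & ~Q)) -> P) | ~U = T | F = T
Hence (C) is true.

True statements: 3 ((A), (B), (C)).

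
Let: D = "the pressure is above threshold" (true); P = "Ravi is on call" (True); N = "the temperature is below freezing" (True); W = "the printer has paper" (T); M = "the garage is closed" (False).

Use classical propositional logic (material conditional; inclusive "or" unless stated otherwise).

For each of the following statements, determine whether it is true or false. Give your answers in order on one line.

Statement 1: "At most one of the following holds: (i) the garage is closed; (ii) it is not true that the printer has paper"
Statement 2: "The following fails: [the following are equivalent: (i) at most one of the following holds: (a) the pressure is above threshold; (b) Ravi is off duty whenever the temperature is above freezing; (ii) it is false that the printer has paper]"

Statement 1 True, Statement 2 False

Statement 1: Formalization: M nand not W

not W = not True = False
M nand not W = False nand False = True
So Statement 1 is true.

Statement 2: Formalization: not ((D nand (not N -> not P)) iff not W)

not N = not True = False
not P = not True = False
not N -> not P = False -> False = True
D nand (not N -> not P) = True nand True = False
not W = not True = False
(D nand (not N -> not P)) iff not W = False iff False = True
not ((D nand (not N -> not P)) iff not W) = not True = False
So Statement 2 is false.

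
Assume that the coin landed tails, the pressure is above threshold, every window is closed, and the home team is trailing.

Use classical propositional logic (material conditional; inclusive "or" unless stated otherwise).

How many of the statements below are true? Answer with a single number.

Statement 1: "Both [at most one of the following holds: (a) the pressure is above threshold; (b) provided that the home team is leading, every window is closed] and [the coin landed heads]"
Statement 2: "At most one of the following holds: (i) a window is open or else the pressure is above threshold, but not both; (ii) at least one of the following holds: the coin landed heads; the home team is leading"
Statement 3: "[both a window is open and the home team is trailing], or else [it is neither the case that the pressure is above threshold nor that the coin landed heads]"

1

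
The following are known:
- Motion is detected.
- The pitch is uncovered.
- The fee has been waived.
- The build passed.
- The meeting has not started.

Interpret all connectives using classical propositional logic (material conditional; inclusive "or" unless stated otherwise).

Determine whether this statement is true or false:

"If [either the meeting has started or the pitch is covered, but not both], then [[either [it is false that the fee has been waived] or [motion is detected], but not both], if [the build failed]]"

Let U = "the meeting has started" (False), H = "the pitch is covered" (False), S = "the build passed" (True), G = "the fee has been waived" (True), M = "motion is detected" (True).
Parsed as (U xor H) -> (not S -> (not G xor M))

U xor H = False xor False = False
not S = not True = False
not G = not True = False
not G xor M = False xor True = True
not S -> (not G xor M) = False -> True = True
(U xor H) -> (not S -> (not G xor M)) = False -> True = True

The statement is true.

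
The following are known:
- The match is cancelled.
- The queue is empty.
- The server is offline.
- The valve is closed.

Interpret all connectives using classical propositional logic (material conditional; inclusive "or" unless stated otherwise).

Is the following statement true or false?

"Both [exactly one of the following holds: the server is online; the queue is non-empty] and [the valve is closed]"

Let N = "the server is online" (False), G = "the queue is empty" (True), K = "the valve is open" (False).
In symbols: (N xor not G) and not K

not G = not True = False
N xor not G = False xor False = False
not K = not False = True
(N xor not G) and not K = False and True = False

False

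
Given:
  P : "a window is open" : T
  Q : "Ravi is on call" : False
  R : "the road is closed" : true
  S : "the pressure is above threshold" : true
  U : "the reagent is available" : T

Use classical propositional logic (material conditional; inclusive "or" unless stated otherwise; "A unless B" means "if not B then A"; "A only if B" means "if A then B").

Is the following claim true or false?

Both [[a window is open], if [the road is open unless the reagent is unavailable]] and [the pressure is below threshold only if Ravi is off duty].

The statement is true.

This is ((¬R ∨ ¬U) → P) ∧ (¬S → ¬Q).

¬R = ¬T = F
¬U = ¬T = F
¬R ∨ ¬U = F ∨ F = F
(¬R ∨ ¬U) → P = F → T = T
¬S = ¬T = F
¬Q = ¬F = T
¬S → ¬Q = F → T = T
((¬R ∨ ¬U) → P) ∧ (¬S → ¬Q) = T ∧ T = T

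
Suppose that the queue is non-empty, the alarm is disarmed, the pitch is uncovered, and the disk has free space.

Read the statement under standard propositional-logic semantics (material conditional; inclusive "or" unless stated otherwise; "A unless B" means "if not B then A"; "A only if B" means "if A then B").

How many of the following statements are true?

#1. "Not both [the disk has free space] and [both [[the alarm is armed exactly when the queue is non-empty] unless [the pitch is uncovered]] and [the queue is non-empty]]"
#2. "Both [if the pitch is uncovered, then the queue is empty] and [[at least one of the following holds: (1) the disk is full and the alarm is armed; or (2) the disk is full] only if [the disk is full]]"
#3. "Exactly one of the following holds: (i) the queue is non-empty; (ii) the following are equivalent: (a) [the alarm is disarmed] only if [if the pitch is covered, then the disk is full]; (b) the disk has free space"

0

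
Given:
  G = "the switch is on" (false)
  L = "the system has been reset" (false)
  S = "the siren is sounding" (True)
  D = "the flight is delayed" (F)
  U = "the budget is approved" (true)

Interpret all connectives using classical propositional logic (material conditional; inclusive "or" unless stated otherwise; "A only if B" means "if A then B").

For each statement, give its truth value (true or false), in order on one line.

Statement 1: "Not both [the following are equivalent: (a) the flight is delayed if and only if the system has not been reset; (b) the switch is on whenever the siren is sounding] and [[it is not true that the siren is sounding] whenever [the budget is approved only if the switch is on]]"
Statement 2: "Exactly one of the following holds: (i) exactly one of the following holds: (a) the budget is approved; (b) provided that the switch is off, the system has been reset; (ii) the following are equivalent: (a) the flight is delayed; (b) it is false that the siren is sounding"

Statement 1: In symbols: ((D <-> ~L) <-> (S -> G)) nand ((U -> G) -> ~S)

~L = ~F = T
D <-> ~L = F <-> T = F
S -> G = T -> F = F
(D <-> ~L) <-> (S -> G) = F <-> F = T
U -> G = T -> F = F
~S = ~T = F
(U -> G) -> ~S = F -> F = T
((D <-> ~L) <-> (S -> G)) nand ((U -> G) -> ~S) = T nand T = F
So Statement 1 is false.

Statement 2: In symbols: (U xor (~G -> L)) xor (D <-> ~S)

~G = ~F = T
~G -> L = T -> F = F
U xor (~G -> L) = T xor F = T
~S = ~T = F
D <-> ~S = F <-> F = T
(U xor (~G -> L)) xor (D <-> ~S) = T xor T = F
Hence Statement 2 is false.

Statement 1 false, Statement 2 false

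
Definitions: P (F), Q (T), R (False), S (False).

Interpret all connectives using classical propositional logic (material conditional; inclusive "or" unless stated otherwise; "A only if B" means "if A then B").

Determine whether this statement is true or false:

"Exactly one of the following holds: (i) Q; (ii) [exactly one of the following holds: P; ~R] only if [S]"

Formalization: Q xor ((P xor ~R) -> S)

~R = ~F = T
P xor ~R = F xor T = T
(P xor ~R) -> S = T -> F = F
Q xor ((P xor ~R) -> S) = T xor F = T

True.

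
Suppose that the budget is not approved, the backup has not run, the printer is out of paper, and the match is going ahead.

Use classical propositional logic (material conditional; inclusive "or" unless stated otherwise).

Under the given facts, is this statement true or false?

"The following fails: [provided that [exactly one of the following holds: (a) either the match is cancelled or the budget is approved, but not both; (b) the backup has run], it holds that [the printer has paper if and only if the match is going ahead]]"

The statement is false.

Let D = "the match is cancelled" (F), V = "the budget is approved" (F), R = "the backup has run" (F), U = "the printer has paper" (F).
Parsed as ~(((D xor V) xor R) -> (U <-> ~D))

D xor V = F xor F = F
(D xor V) xor R = F xor F = F
~D = ~F = T
U <-> ~D = F <-> T = F
((D xor V) xor R) -> (U <-> ~D) = F -> F = T
~(((D xor V) xor R) -> (U <-> ~D)) = ~T = F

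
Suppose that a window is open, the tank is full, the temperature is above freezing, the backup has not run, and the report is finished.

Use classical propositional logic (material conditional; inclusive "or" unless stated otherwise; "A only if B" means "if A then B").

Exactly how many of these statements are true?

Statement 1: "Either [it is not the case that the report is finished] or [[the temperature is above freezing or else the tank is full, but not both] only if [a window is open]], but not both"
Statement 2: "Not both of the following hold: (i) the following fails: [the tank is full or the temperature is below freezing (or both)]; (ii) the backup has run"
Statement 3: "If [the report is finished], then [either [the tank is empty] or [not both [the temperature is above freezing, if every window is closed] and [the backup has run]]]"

3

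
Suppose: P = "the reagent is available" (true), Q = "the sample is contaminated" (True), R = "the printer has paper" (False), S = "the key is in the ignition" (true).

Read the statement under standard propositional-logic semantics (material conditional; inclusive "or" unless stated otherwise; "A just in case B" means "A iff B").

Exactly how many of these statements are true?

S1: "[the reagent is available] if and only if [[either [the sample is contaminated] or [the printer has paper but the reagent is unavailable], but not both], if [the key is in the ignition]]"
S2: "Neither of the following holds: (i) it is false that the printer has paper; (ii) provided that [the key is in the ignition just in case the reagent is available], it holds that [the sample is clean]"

S1: Parsed as P ↔ (S → (Q ⊕ (R ∧ ¬P)))

¬P = ¬T = F
R ∧ ¬P = F ∧ F = F
Q ⊕ (R ∧ ¬P) = T ⊕ F = T
S → (Q ⊕ (R ∧ ¬P)) = T → T = T
P ↔ (S → (Q ⊕ (R ∧ ¬P))) = T ↔ T = T
So S1 is true.

S2: In symbols: ¬R ↓ ((S ↔ P) → ¬Q)

¬R = ¬F = T
S ↔ P = T ↔ T = T
¬Q = ¬T = F
(S ↔ P) → ¬Q = T → F = F
¬R ↓ ((S ↔ P) → ¬Q) = T ↓ F = F
So S2 is false.

1 of the 2 statements is true (S1).

1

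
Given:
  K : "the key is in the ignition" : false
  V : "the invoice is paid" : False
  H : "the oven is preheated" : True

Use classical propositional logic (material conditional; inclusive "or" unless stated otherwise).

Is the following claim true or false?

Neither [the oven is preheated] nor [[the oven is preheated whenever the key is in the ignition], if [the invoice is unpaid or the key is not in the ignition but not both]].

Values: H=T, V=F, K=F.
Parsed as H nor ((~V xor ~K) -> (K -> H))

~V = ~F = T
~K = ~F = T
~V xor ~K = T xor T = F
K -> H = F -> T = T
(~V xor ~K) -> (K -> H) = F -> T = T
H nor ((~V xor ~K) -> (K -> H)) = T nor T = F

false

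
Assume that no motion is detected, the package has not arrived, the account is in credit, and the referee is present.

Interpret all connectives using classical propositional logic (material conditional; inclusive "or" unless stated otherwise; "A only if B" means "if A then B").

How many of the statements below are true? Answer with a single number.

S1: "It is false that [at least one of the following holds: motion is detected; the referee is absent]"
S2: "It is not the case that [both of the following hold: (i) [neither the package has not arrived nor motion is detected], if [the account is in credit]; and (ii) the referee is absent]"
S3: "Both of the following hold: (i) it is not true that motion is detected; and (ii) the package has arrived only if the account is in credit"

3

Let P = "motion is detected" (F), S = "the referee is present" (T), R = "the account is overdrawn" (F), Q = "the package has arrived" (F).

S1: Formalization: ¬(P ∨ ¬S)

¬S = ¬T = F
P ∨ ¬S = F ∨ F = F
¬(P ∨ ¬S) = ¬F = T
So S1 is true.

S2: Parsed as ¬((¬R → (¬Q ↓ P)) ∧ ¬S)

¬R = ¬F = T
¬Q = ¬F = T
¬Q ↓ P = T ↓ F = F
¬R → (¬Q ↓ P) = T → F = F
¬S = ¬T = F
(¬R → (¬Q ↓ P)) ∧ ¬S = F ∧ F = F
¬((¬R → (¬Q ↓ P)) ∧ ¬S) = ¬F = T
So S2 is true.

S3: In symbols: ¬P ∧ (Q → ¬R)

¬P = ¬F = T
¬R = ¬F = T
Q → ¬R = F → T = T
¬P ∧ (Q → ¬R) = T ∧ T = T
Thus S3 is true.

Count: 3.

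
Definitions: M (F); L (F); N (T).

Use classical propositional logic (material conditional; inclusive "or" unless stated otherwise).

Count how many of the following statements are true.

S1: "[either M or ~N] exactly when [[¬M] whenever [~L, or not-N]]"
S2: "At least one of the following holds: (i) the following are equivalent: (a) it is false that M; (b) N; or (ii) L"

S1: In symbols: (M ∨ ¬N) ↔ ((¬L ∨ ¬N) → ¬M)

¬N = ¬T = F
M ∨ ¬N = F ∨ F = F
¬L = ¬F = T
¬N = ¬T = F
¬L ∨ ¬N = T ∨ F = T
¬M = ¬F = T
(¬L ∨ ¬N) → ¬M = T → T = T
(M ∨ ¬N) ↔ ((¬L ∨ ¬N) → ¬M) = F ↔ T = F
Thus S1 is false.

S2: This is (¬M ↔ N) ∨ L.

¬M = ¬F = T
¬M ↔ N = T ↔ T = T
(¬M ↔ N) ∨ L = T ∨ F = T
Thus S2 is true.

1 of the 2 statements is true (S2).

1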